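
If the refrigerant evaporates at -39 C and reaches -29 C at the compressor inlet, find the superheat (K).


Superheat = T_suction - T_evap
Superheat = -29 - (-39)
Superheat = 10 K

10


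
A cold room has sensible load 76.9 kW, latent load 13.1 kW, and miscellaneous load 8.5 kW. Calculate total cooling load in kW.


Q_total = Q_s + Q_l + Q_misc
Q_total = 76.9 + 13.1 + 8.5
Q_total = 98.5 kW

98.5


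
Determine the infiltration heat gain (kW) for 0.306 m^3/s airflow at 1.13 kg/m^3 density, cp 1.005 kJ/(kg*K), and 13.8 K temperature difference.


Q = V_dot * rho * cp * dT
Q = 0.306 * 1.13 * 1.005 * 13.8
Q = 4.796 kW

4.796


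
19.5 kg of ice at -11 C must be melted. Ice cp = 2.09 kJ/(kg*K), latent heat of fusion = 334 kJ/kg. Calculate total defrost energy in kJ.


Sensible heat = cp * dT = 2.09 * 11 = 22.99 kJ/kg
Total per kg = 22.99 + 334 = 356.99 kJ/kg
Q = m * total = 19.5 * 356.99
Q = 6961.3 kJ

6961.3


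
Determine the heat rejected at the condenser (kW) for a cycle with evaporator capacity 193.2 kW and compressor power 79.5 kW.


Q_cond = Q_evap + W
Q_cond = 193.2 + 79.5
Q_cond = 272.7 kW

272.7


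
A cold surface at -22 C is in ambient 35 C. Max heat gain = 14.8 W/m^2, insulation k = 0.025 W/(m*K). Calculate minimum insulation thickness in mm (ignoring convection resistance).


dT = 35 - (-22) = 57 K
thickness = k * dT / q_max * 1000
thickness = 0.025 * 57 / 14.8 * 1000
thickness = 96.3 mm

96.3


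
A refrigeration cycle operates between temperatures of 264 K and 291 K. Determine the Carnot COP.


dT = 291 - 264 = 27 K
COP_carnot = T_cold / dT = 264 / 27
COP_carnot = 9.778

9.778


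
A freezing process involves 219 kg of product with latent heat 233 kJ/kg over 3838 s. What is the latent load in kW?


Q_lat = m * h_fg / t
Q_lat = 219 * 233 / 3838
Q_lat = 13.3 kW

13.3


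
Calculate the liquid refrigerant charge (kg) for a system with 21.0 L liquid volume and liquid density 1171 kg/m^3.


Charge = V * rho / 1000
Charge = 21.0 * 1171 / 1000
Charge = 24.59 kg

24.59


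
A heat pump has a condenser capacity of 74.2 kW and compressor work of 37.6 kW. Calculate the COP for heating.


COP_hp = Q_cond / W
COP_hp = 74.2 / 37.6
COP_hp = 1.973

1.973


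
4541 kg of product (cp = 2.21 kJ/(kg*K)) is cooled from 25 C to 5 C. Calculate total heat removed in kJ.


dT = 25 - (5) = 20 K
Q = m * cp * dT = 4541 * 2.21 * 20
Q = 200712 kJ

200712


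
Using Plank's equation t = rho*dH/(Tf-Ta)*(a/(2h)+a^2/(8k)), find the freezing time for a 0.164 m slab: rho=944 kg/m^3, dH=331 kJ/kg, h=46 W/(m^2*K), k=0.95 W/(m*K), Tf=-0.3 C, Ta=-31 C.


dT = -0.3 - (-31) = 30.7 K
term1 = a/(2h) = 0.164/(2*46) = 0.001782608696
term2 = a^2/(8k) = 0.164^2/(8*0.95) = 0.003538947368
t = rho*dH*1000/dT * (term1 + term2)
t = 944*331*1000/30.7 * (0.001782608696 + 0.003538947368)
t = 54163 s

54163


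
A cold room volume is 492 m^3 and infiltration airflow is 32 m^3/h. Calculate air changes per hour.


ACH = flow / volume
ACH = 32 / 492
ACH = 0.065

0.065


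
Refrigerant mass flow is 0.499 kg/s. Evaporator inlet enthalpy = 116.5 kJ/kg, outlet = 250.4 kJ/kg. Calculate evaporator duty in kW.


dh = 250.4 - 116.5 = 133.9 kJ/kg
Q_evap = m_dot * dh = 0.499 * 133.9
Q_evap = 66.82 kW

66.82


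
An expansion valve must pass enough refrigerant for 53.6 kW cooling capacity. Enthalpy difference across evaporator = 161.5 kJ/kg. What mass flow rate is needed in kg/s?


m_dot = Q / dh
m_dot = 53.6 / 161.5
m_dot = 0.3319 kg/s

0.3319


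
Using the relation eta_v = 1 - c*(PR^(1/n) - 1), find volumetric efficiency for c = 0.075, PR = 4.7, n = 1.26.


PR^(1/n) = 4.7^(1/1.26) = 3.41515955
eta_v = 1 - 0.075 * (3.41515955 - 1)
eta_v = 0.8189

0.8189


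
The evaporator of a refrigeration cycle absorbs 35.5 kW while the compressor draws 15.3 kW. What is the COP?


COP = Q_evap / W
COP = 35.5 / 15.3
COP = 2.32

2.32


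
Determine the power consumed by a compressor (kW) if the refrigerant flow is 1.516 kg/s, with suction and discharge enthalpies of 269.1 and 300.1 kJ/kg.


dh = 300.1 - 269.1 = 31.0 kJ/kg
W = m_dot * dh = 1.516 * 31.0 = 47.0 kW

47.0


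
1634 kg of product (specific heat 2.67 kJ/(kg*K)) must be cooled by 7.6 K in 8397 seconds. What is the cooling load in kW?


Q = m * cp * dT / t
Q = 1634 * 2.67 * 7.6 / 8397
Q = 3.949 kW

3.949


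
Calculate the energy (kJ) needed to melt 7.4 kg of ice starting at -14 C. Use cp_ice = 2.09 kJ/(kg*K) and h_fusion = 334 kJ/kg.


Sensible heat = cp * dT = 2.09 * 14 = 29.26 kJ/kg
Total per kg = 29.26 + 334 = 363.26 kJ/kg
Q = m * total = 7.4 * 363.26
Q = 2688.1 kJ

2688.1


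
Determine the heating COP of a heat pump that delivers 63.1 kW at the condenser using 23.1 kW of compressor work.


COP_hp = Q_cond / W
COP_hp = 63.1 / 23.1
COP_hp = 2.732

2.732


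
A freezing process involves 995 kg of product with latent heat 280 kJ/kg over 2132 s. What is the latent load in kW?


Q_lat = m * h_fg / t
Q_lat = 995 * 280 / 2132
Q_lat = 130.68 kW

130.68


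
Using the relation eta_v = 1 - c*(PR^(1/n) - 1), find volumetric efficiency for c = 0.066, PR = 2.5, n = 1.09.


PR^(1/n) = 2.5^(1/1.09) = 2.31783532
eta_v = 1 - 0.066 * (2.31783532 - 1)
eta_v = 0.913

0.913


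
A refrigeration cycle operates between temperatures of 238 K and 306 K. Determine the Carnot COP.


dT = 306 - 238 = 68 K
COP_carnot = T_cold / dT = 238 / 68
COP_carnot = 3.5

3.5


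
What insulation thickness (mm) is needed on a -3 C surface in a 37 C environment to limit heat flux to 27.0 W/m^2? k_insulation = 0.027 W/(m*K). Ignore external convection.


dT = 37 - (-3) = 40 K
thickness = k * dT / q_max * 1000
thickness = 0.027 * 40 / 27.0 * 1000
thickness = 40.0 mm

40.0


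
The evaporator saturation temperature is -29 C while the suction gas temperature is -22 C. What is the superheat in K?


Superheat = T_suction - T_evap
Superheat = -22 - (-29)
Superheat = 7 K

7


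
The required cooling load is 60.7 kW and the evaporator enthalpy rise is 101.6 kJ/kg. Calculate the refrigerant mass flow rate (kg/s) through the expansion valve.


m_dot = Q / dh
m_dot = 60.7 / 101.6
m_dot = 0.5974 kg/s

0.5974


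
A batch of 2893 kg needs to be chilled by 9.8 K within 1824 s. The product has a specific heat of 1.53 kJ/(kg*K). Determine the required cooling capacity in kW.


Q = m * cp * dT / t
Q = 2893 * 1.53 * 9.8 / 1824
Q = 23.782 kW

23.782


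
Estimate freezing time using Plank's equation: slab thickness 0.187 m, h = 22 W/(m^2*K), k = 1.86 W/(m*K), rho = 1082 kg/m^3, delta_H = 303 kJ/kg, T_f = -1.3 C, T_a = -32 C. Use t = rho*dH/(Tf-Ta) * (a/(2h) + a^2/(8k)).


dT = -1.3 - (-32) = 30.7 K
term1 = a/(2h) = 0.187/(2*22) = 0.00425
term2 = a^2/(8k) = 0.187^2/(8*1.86) = 0.002350067204
t = rho*dH*1000/dT * (term1 + term2)
t = 1082*303*1000/30.7 * (0.00425 + 0.002350067204)
t = 70482 s

70482


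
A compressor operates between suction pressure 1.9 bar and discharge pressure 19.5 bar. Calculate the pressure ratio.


PR = P_high / P_low
PR = 19.5 / 1.9
PR = 10.263

10.263


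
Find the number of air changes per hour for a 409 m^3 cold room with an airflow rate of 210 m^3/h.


ACH = flow / volume
ACH = 210 / 409
ACH = 0.513

0.513


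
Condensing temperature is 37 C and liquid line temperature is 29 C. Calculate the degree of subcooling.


Subcooling = T_cond - T_liquid
Subcooling = 37 - 29
Subcooling = 8 K

8


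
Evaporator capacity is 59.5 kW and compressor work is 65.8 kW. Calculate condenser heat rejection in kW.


Q_cond = Q_evap + W
Q_cond = 59.5 + 65.8
Q_cond = 125.3 kW

125.3


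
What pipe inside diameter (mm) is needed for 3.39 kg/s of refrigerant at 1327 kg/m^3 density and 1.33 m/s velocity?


A = m_dot / (rho * v) = 3.39 / (1327 * 1.33) = 0.00192077783 m^2
d = sqrt(4*A/pi) * 1000
d = 49.5 mm

49.5


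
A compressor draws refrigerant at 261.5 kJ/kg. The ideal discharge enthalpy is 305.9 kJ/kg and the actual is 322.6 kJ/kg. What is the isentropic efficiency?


dh_ideal = 305.9 - 261.5 = 44.4 kJ/kg
dh_actual = 322.6 - 261.5 = 61.1 kJ/kg
eta_s = dh_ideal / dh_actual = 44.4 / 61.1
eta_s = 0.7267

0.7267


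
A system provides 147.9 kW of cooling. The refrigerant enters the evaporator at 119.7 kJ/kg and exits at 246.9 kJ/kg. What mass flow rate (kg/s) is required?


dh = 246.9 - 119.7 = 127.2 kJ/kg
m_dot = Q / dh = 147.9 / 127.2 = 1.1627 kg/s

1.1627


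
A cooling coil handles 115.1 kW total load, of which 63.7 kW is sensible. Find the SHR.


SHR = Q_sensible / Q_total
SHR = 63.7 / 115.1
SHR = 0.553

0.553


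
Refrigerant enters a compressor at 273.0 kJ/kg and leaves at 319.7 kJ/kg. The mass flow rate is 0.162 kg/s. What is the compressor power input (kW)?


dh = 319.7 - 273.0 = 46.7 kJ/kg
W = m_dot * dh = 0.162 * 46.7 = 7.57 kW

7.57


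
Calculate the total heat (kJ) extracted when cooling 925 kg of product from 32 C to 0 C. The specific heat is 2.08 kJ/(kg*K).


dT = 32 - (0) = 32 K
Q = m * cp * dT = 925 * 2.08 * 32
Q = 61568 kJ

61568


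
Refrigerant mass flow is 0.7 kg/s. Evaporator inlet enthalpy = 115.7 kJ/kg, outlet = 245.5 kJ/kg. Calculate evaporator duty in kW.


dh = 245.5 - 115.7 = 129.8 kJ/kg
Q_evap = m_dot * dh = 0.7 * 129.8
Q_evap = 90.86 kW

90.86


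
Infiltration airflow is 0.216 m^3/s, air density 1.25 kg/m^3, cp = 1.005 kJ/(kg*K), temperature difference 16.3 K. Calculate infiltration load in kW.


Q = V_dot * rho * cp * dT
Q = 0.216 * 1.25 * 1.005 * 16.3
Q = 4.423 kW

4.423


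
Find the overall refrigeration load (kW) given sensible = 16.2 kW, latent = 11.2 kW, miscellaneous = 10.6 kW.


Q_total = Q_s + Q_l + Q_misc
Q_total = 16.2 + 11.2 + 10.6
Q_total = 38.0 kW

38.0


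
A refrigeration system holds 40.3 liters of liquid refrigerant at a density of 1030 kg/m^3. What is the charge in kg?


Charge = V * rho / 1000
Charge = 40.3 * 1030 / 1000
Charge = 41.51 kg

41.51


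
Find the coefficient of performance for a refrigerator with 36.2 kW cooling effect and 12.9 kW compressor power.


COP = Q_evap / W
COP = 36.2 / 12.9
COP = 2.806

2.806


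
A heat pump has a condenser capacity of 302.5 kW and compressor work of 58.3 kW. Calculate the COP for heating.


COP_hp = Q_cond / W
COP_hp = 302.5 / 58.3
COP_hp = 5.189

5.189


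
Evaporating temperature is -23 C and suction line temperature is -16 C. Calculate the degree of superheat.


Superheat = T_suction - T_evap
Superheat = -16 - (-23)
Superheat = 7 K

7


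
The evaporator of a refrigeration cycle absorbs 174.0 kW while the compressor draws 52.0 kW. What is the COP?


COP = Q_evap / W
COP = 174.0 / 52.0
COP = 3.346

3.346


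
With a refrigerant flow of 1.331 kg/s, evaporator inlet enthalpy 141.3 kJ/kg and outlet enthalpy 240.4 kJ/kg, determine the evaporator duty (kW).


dh = 240.4 - 141.3 = 99.1 kJ/kg
Q_evap = m_dot * dh = 1.331 * 99.1
Q_evap = 131.9 kW

131.9


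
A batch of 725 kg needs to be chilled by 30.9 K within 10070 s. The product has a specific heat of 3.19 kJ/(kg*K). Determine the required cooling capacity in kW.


Q = m * cp * dT / t
Q = 725 * 3.19 * 30.9 / 10070
Q = 7.097 kW

7.097


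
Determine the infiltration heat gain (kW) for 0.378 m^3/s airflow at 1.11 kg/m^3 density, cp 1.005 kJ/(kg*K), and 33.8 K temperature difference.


Q = V_dot * rho * cp * dT
Q = 0.378 * 1.11 * 1.005 * 33.8
Q = 14.253 kW

14.253


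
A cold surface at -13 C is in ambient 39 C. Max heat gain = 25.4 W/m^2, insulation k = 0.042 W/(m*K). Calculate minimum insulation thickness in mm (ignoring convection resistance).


dT = 39 - (-13) = 52 K
thickness = k * dT / q_max * 1000
thickness = 0.042 * 52 / 25.4 * 1000
thickness = 86.0 mm

86.0


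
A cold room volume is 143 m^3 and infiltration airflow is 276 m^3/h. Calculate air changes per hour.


ACH = flow / volume
ACH = 276 / 143
ACH = 1.93

1.93


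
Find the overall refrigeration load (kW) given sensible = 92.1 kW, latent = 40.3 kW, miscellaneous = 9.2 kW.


Q_total = Q_s + Q_l + Q_misc
Q_total = 92.1 + 40.3 + 9.2
Q_total = 141.6 kW

141.6


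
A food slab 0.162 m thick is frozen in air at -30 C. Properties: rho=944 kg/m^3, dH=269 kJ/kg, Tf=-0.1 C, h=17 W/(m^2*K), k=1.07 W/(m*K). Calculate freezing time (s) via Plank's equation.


dT = -0.1 - (-30) = 29.9 K
term1 = a/(2h) = 0.162/(2*17) = 0.004764705882
term2 = a^2/(8k) = 0.162^2/(8*1.07) = 0.00306588785
t = rho*dH*1000/dT * (term1 + term2)
t = 944*269*1000/29.9 * (0.004764705882 + 0.00306588785)
t = 66504 s

66504


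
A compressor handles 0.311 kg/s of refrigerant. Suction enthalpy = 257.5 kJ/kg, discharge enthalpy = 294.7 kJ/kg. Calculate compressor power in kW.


dh = 294.7 - 257.5 = 37.2 kJ/kg
W = m_dot * dh = 0.311 * 37.2 = 11.57 kW

11.57


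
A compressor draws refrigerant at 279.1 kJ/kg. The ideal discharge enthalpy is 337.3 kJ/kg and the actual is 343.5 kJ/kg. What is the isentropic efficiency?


dh_ideal = 337.3 - 279.1 = 58.2 kJ/kg
dh_actual = 343.5 - 279.1 = 64.4 kJ/kg
eta_s = dh_ideal / dh_actual = 58.2 / 64.4
eta_s = 0.9037

0.9037


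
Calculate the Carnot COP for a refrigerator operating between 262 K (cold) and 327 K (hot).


dT = 327 - 262 = 65 K
COP_carnot = T_cold / dT = 262 / 65
COP_carnot = 4.031

4.031


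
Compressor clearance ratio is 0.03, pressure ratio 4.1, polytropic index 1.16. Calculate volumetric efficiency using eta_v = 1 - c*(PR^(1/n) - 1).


PR^(1/n) = 4.1^(1/1.16) = 3.37490805
eta_v = 1 - 0.03 * (3.37490805 - 1)
eta_v = 0.9288

0.9288


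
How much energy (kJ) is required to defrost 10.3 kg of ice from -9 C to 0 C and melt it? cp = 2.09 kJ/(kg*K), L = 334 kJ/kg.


Sensible heat = cp * dT = 2.09 * 9 = 18.81 kJ/kg
Total per kg = 18.81 + 334 = 352.81 kJ/kg
Q = m * total = 10.3 * 352.81
Q = 3633.9 kJ

3633.9


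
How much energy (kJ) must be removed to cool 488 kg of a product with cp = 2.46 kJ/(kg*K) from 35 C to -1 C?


dT = 35 - (-1) = 36 K
Q = m * cp * dT = 488 * 2.46 * 36
Q = 43217 kJ

43217


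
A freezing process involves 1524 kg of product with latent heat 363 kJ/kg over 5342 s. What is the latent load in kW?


Q_lat = m * h_fg / t
Q_lat = 1524 * 363 / 5342
Q_lat = 103.56 kW

103.56


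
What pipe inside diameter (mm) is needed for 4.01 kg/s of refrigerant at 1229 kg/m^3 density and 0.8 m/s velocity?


A = m_dot / (rho * v) = 4.01 / (1229 * 0.8) = 0.004078519121 m^2
d = sqrt(4*A/pi) * 1000
d = 72.1 mm

72.1


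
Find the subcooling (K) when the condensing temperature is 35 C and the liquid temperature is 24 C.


Subcooling = T_cond - T_liquid
Subcooling = 35 - 24
Subcooling = 11 K

11


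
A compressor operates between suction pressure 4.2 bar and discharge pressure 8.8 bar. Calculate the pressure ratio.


PR = P_high / P_low
PR = 8.8 / 4.2
PR = 2.095

2.095


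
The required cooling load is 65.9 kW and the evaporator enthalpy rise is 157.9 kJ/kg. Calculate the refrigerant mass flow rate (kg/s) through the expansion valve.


m_dot = Q / dh
m_dot = 65.9 / 157.9
m_dot = 0.4174 kg/s

0.4174


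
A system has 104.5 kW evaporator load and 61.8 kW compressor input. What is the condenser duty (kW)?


Q_cond = Q_evap + W
Q_cond = 104.5 + 61.8
Q_cond = 166.3 kW

166.3


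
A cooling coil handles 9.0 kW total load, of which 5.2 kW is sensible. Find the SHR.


SHR = Q_sensible / Q_total
SHR = 5.2 / 9.0
SHR = 0.578

0.578


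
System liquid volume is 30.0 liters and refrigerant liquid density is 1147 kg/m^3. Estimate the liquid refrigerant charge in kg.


Charge = V * rho / 1000
Charge = 30.0 * 1147 / 1000
Charge = 34.41 kg

34.41


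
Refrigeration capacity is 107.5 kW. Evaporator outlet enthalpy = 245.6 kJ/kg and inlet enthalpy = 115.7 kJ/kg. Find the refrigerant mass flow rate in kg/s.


dh = 245.6 - 115.7 = 129.9 kJ/kg
m_dot = Q / dh = 107.5 / 129.9 = 0.8276 kg/s

0.8276


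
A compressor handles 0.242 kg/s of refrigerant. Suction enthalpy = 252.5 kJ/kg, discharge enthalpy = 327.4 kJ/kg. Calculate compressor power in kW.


dh = 327.4 - 252.5 = 74.9 kJ/kg
W = m_dot * dh = 0.242 * 74.9 = 18.13 kW

18.13


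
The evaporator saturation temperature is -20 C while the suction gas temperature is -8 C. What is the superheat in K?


Superheat = T_suction - T_evap
Superheat = -8 - (-20)
Superheat = 12 K

12


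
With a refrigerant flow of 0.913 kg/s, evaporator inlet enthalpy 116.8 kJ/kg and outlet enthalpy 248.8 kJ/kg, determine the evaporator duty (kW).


dh = 248.8 - 116.8 = 132.0 kJ/kg
Q_evap = m_dot * dh = 0.913 * 132.0
Q_evap = 120.52 kW

120.52


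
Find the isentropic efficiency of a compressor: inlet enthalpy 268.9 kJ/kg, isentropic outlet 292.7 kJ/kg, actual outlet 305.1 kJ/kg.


dh_ideal = 292.7 - 268.9 = 23.8 kJ/kg
dh_actual = 305.1 - 268.9 = 36.2 kJ/kg
eta_s = dh_ideal / dh_actual = 23.8 / 36.2
eta_s = 0.6575

0.6575


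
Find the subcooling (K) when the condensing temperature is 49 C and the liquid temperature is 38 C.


Subcooling = T_cond - T_liquid
Subcooling = 49 - 38
Subcooling = 11 K

11


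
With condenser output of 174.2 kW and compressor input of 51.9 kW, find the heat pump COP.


COP_hp = Q_cond / W
COP_hp = 174.2 / 51.9
COP_hp = 3.356

3.356


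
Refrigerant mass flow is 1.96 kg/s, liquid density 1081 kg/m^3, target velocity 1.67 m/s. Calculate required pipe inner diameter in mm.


A = m_dot / (rho * v) = 1.96 / (1081 * 1.67) = 0.001085710171 m^2
d = sqrt(4*A/pi) * 1000
d = 37.2 mm

37.2


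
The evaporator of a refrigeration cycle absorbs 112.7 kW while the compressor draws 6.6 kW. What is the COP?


COP = Q_evap / W
COP = 112.7 / 6.6
COP = 17.076

17.076


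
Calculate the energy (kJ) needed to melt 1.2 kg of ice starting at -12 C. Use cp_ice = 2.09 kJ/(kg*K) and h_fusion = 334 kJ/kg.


Sensible heat = cp * dT = 2.09 * 12 = 25.08 kJ/kg
Total per kg = 25.08 + 334 = 359.08 kJ/kg
Q = m * total = 1.2 * 359.08
Q = 430.9 kJ

430.9


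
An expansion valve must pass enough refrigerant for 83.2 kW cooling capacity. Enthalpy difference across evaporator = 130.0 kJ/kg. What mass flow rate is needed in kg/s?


m_dot = Q / dh
m_dot = 83.2 / 130.0
m_dot = 0.64 kg/s

0.64


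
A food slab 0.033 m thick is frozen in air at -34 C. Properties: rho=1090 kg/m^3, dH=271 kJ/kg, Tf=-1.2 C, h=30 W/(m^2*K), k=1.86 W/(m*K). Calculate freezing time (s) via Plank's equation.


dT = -1.2 - (-34) = 32.8 K
term1 = a/(2h) = 0.033/(2*30) = 0.00055
term2 = a^2/(8k) = 0.033^2/(8*1.86) = 0.00007318548387
t = rho*dH*1000/dT * (term1 + term2)
t = 1090*271*1000/32.8 * (0.00055 + 0.00007318548387)
t = 5612 s

5612


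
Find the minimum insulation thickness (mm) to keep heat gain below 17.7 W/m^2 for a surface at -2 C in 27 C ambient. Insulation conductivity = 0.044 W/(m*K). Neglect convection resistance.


dT = 27 - (-2) = 29 K
thickness = k * dT / q_max * 1000
thickness = 0.044 * 29 / 17.7 * 1000
thickness = 72.1 mm

72.1


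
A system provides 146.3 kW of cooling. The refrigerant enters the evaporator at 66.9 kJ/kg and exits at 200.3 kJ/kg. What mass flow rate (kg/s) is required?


dh = 200.3 - 66.9 = 133.4 kJ/kg
m_dot = Q / dh = 146.3 / 133.4 = 1.0967 kg/s

1.0967


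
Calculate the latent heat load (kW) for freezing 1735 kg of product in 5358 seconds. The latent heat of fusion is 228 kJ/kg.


Q_lat = m * h_fg / t
Q_lat = 1735 * 228 / 5358
Q_lat = 73.83 kW

73.83


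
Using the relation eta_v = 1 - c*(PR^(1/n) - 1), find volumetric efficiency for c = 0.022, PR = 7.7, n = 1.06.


PR^(1/n) = 7.7^(1/1.06) = 6.8598087
eta_v = 1 - 0.022 * (6.8598087 - 1)
eta_v = 0.8711

0.8711


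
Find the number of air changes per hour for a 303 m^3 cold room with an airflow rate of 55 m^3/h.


ACH = flow / volume
ACH = 55 / 303
ACH = 0.182

0.182


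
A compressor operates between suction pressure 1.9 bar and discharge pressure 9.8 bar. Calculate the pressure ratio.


PR = P_high / P_low
PR = 9.8 / 1.9
PR = 5.158

5.158


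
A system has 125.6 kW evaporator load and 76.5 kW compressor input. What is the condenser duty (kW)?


Q_cond = Q_evap + W
Q_cond = 125.6 + 76.5
Q_cond = 202.1 kW

202.1


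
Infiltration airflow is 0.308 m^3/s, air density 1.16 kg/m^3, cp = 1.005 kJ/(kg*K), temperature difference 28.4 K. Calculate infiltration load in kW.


Q = V_dot * rho * cp * dT
Q = 0.308 * 1.16 * 1.005 * 28.4
Q = 10.197 kW

10.197


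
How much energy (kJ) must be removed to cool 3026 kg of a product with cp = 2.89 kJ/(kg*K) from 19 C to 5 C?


dT = 19 - (5) = 14 K
Q = m * cp * dT = 3026 * 2.89 * 14
Q = 122432 kJ

122432


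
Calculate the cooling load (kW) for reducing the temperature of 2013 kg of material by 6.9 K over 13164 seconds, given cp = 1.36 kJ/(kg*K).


Q = m * cp * dT / t
Q = 2013 * 1.36 * 6.9 / 13164
Q = 1.435 kW

1.435


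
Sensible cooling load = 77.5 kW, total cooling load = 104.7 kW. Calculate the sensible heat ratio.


SHR = Q_sensible / Q_total
SHR = 77.5 / 104.7
SHR = 0.74

0.74


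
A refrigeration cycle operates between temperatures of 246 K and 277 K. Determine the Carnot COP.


dT = 277 - 246 = 31 K
COP_carnot = T_cold / dT = 246 / 31
COP_carnot = 7.935

7.935


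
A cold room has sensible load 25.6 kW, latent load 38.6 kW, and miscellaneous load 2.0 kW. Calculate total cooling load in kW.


Q_total = Q_s + Q_l + Q_misc
Q_total = 25.6 + 38.6 + 2.0
Q_total = 66.2 kW

66.2


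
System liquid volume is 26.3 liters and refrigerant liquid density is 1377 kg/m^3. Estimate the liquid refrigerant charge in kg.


Charge = V * rho / 1000
Charge = 26.3 * 1377 / 1000
Charge = 36.22 kg

36.22


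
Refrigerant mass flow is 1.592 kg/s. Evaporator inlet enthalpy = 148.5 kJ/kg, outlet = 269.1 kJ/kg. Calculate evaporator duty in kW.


dh = 269.1 - 148.5 = 120.6 kJ/kg
Q_evap = m_dot * dh = 1.592 * 120.6
Q_evap = 192.0 kW

192.0


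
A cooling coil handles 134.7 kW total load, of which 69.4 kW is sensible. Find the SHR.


SHR = Q_sensible / Q_total
SHR = 69.4 / 134.7
SHR = 0.515

0.515


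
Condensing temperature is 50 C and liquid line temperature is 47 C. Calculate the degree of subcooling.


Subcooling = T_cond - T_liquid
Subcooling = 50 - 47
Subcooling = 3 K

3


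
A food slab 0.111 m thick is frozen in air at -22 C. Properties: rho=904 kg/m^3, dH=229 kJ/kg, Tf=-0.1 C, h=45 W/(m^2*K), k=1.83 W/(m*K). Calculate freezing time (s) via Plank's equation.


dT = -0.1 - (-22) = 21.9 K
term1 = a/(2h) = 0.111/(2*45) = 0.001233333333
term2 = a^2/(8k) = 0.111^2/(8*1.83) = 0.0008415983607
t = rho*dH*1000/dT * (term1 + term2)
t = 904*229*1000/21.9 * (0.001233333333 + 0.0008415983607)
t = 19614 s

19614


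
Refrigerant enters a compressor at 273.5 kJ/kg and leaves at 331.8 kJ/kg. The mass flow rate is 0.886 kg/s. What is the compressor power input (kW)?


dh = 331.8 - 273.5 = 58.3 kJ/kg
W = m_dot * dh = 0.886 * 58.3 = 51.65 kW

51.65


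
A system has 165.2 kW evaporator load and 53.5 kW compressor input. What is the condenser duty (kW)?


Q_cond = Q_evap + W
Q_cond = 165.2 + 53.5
Q_cond = 218.7 kW

218.7


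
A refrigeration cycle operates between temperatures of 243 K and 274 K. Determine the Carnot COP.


dT = 274 - 243 = 31 K
COP_carnot = T_cold / dT = 243 / 31
COP_carnot = 7.839

7.839


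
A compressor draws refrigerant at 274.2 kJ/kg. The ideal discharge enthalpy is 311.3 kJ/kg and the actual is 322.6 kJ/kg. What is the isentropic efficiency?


dh_ideal = 311.3 - 274.2 = 37.1 kJ/kg
dh_actual = 322.6 - 274.2 = 48.4 kJ/kg
eta_s = dh_ideal / dh_actual = 37.1 / 48.4
eta_s = 0.7665

0.7665


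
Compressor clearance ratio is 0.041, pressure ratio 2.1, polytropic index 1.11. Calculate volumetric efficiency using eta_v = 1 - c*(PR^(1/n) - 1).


PR^(1/n) = 2.1^(1/1.11) = 1.9511365
eta_v = 1 - 0.041 * (1.9511365 - 1)
eta_v = 0.961

0.961


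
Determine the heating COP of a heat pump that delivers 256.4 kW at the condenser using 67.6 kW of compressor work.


COP_hp = Q_cond / W
COP_hp = 256.4 / 67.6
COP_hp = 3.793

3.793


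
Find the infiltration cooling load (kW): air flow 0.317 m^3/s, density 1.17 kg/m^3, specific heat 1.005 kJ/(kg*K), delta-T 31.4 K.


Q = V_dot * rho * cp * dT
Q = 0.317 * 1.17 * 1.005 * 31.4
Q = 11.704 kW

11.704


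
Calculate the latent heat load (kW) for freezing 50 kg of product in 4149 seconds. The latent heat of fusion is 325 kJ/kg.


Q_lat = m * h_fg / t
Q_lat = 50 * 325 / 4149
Q_lat = 3.92 kW

3.92


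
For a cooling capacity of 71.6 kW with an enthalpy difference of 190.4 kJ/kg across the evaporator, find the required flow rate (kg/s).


m_dot = Q / dh
m_dot = 71.6 / 190.4
m_dot = 0.3761 kg/s

0.3761


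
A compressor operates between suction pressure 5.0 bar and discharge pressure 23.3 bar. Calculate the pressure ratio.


PR = P_high / P_low
PR = 23.3 / 5.0
PR = 4.66

4.66


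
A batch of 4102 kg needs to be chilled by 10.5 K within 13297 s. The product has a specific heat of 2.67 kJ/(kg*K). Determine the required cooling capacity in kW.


Q = m * cp * dT / t
Q = 4102 * 2.67 * 10.5 / 13297
Q = 8.649 kW

8.649


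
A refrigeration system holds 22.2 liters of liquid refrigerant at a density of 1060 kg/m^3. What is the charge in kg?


Charge = V * rho / 1000
Charge = 22.2 * 1060 / 1000
Charge = 23.53 kg

23.53


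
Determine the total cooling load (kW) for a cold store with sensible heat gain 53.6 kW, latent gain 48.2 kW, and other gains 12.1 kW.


Q_total = Q_s + Q_l + Q_misc
Q_total = 53.6 + 48.2 + 12.1
Q_total = 113.9 kW

113.9


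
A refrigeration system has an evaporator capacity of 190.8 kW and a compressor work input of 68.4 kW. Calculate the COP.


COP = Q_evap / W
COP = 190.8 / 68.4
COP = 2.789

2.789


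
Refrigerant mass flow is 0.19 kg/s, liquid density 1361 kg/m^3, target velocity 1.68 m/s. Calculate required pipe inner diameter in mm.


A = m_dot / (rho * v) = 0.19 / (1361 * 1.68) = 0.00008309716245 m^2
d = sqrt(4*A/pi) * 1000
d = 10.3 mm

10.3


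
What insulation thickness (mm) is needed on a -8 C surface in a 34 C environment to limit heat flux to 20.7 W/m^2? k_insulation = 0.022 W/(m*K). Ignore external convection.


dT = 34 - (-8) = 42 K
thickness = k * dT / q_max * 1000
thickness = 0.022 * 42 / 20.7 * 1000
thickness = 44.6 mm

44.6


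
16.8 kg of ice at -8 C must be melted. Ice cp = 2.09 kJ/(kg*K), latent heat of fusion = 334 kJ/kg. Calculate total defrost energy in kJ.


Sensible heat = cp * dT = 2.09 * 8 = 16.72 kJ/kg
Total per kg = 16.72 + 334 = 350.72 kJ/kg
Q = m * total = 16.8 * 350.72
Q = 5892.1 kJ

5892.1


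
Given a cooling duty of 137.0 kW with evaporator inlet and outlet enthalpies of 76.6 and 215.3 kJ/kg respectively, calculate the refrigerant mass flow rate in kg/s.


dh = 215.3 - 76.6 = 138.7 kJ/kg
m_dot = Q / dh = 137.0 / 138.7 = 0.9877 kg/s

0.9877


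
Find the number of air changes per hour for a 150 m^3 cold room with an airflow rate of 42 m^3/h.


ACH = flow / volume
ACH = 42 / 150
ACH = 0.28

0.28


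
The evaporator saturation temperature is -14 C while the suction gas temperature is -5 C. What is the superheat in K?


Superheat = T_suction - T_evap
Superheat = -5 - (-14)
Superheat = 9 K

9


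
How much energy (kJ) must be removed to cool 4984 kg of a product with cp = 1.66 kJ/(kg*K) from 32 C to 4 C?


dT = 32 - (4) = 28 K
Q = m * cp * dT = 4984 * 1.66 * 28
Q = 231656 kJ

231656


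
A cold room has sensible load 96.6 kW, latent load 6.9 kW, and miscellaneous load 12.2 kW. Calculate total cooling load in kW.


Q_total = Q_s + Q_l + Q_misc
Q_total = 96.6 + 6.9 + 12.2
Q_total = 115.7 kW

115.7


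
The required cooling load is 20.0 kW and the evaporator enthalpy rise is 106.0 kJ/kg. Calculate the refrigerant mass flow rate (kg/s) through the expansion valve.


m_dot = Q / dh
m_dot = 20.0 / 106.0
m_dot = 0.1887 kg/s

0.1887


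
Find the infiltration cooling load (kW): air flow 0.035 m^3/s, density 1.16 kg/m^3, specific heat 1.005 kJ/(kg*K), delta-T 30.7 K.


Q = V_dot * rho * cp * dT
Q = 0.035 * 1.16 * 1.005 * 30.7
Q = 1.253 kW

1.253


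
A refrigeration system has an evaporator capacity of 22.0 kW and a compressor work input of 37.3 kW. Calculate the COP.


COP = Q_evap / W
COP = 22.0 / 37.3
COP = 0.59

0.59


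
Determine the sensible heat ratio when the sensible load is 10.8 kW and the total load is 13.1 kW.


SHR = Q_sensible / Q_total
SHR = 10.8 / 13.1
SHR = 0.824

0.824


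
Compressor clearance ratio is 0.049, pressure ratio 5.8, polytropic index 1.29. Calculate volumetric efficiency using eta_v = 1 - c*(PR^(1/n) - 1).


PR^(1/n) = 5.8^(1/1.29) = 3.90665128
eta_v = 1 - 0.049 * (3.90665128 - 1)
eta_v = 0.8576

0.8576


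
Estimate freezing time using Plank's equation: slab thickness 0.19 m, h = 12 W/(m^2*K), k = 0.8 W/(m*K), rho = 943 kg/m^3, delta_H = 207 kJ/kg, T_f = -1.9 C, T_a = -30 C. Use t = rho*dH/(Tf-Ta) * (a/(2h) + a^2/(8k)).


dT = -1.9 - (-30) = 28.1 K
term1 = a/(2h) = 0.19/(2*12) = 0.007916666667
term2 = a^2/(8k) = 0.19^2/(8*0.8) = 0.005640625
t = rho*dH*1000/dT * (term1 + term2)
t = 943*207*1000/28.1 * (0.007916666667 + 0.005640625)
t = 94178 s

94178


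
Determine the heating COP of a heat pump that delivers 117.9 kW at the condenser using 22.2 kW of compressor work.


COP_hp = Q_cond / W
COP_hp = 117.9 / 22.2
COP_hp = 5.311

5.311


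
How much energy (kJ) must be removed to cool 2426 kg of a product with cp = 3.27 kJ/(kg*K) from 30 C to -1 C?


dT = 30 - (-1) = 31 K
Q = m * cp * dT = 2426 * 3.27 * 31
Q = 245924 kJ

245924


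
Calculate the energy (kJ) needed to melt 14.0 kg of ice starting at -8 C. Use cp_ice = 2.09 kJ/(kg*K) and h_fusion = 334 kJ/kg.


Sensible heat = cp * dT = 2.09 * 8 = 16.72 kJ/kg
Total per kg = 16.72 + 334 = 350.72 kJ/kg
Q = m * total = 14.0 * 350.72
Q = 4910.1 kJ

4910.1


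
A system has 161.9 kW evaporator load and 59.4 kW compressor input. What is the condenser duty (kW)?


Q_cond = Q_evap + W
Q_cond = 161.9 + 59.4
Q_cond = 221.3 kW

221.3


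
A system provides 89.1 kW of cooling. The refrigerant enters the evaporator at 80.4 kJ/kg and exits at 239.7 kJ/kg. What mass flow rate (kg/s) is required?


dh = 239.7 - 80.4 = 159.3 kJ/kg
m_dot = Q / dh = 89.1 / 159.3 = 0.5593 kg/s

0.5593


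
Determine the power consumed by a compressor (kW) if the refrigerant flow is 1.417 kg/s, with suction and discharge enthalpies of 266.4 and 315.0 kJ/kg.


dh = 315.0 - 266.4 = 48.6 kJ/kg
W = m_dot * dh = 1.417 * 48.6 = 68.87 kW

68.87


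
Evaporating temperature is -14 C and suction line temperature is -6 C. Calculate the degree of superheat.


Superheat = T_suction - T_evap
Superheat = -6 - (-14)
Superheat = 8 K

8


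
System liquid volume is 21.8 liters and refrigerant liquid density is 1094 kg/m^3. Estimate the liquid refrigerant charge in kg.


Charge = V * rho / 1000
Charge = 21.8 * 1094 / 1000
Charge = 23.85 kg

23.85


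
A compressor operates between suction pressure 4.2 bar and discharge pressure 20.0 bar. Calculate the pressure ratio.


PR = P_high / P_low
PR = 20.0 / 4.2
PR = 4.762

4.762


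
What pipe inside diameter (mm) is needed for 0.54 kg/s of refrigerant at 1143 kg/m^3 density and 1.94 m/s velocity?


A = m_dot / (rho * v) = 0.54 / (1143 * 1.94) = 0.0002435262602 m^2
d = sqrt(4*A/pi) * 1000
d = 17.6 mm

17.6


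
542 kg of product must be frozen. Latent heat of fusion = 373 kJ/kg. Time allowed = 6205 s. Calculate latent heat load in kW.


Q_lat = m * h_fg / t
Q_lat = 542 * 373 / 6205
Q_lat = 32.58 kW

32.58


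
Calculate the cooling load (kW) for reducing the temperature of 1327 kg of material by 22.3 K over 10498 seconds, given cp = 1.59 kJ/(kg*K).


Q = m * cp * dT / t
Q = 1327 * 1.59 * 22.3 / 10498
Q = 4.482 kW

4.482


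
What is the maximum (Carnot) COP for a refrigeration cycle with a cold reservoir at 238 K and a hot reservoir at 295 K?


dT = 295 - 238 = 57 K
COP_carnot = T_cold / dT = 238 / 57
COP_carnot = 4.175

4.175


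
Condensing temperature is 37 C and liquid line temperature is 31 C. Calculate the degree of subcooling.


Subcooling = T_cond - T_liquid
Subcooling = 37 - 31
Subcooling = 6 K

6


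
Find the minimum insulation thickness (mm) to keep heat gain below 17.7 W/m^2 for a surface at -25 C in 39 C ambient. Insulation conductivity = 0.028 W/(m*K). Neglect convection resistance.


dT = 39 - (-25) = 64 K
thickness = k * dT / q_max * 1000
thickness = 0.028 * 64 / 17.7 * 1000
thickness = 101.2 mm

101.2


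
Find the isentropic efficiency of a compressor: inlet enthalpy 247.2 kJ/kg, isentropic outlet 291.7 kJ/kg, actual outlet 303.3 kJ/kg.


dh_ideal = 291.7 - 247.2 = 44.5 kJ/kg
dh_actual = 303.3 - 247.2 = 56.1 kJ/kg
eta_s = dh_ideal / dh_actual = 44.5 / 56.1
eta_s = 0.7932

0.7932


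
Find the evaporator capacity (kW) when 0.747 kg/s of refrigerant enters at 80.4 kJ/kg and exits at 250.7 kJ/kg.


dh = 250.7 - 80.4 = 170.3 kJ/kg
Q_evap = m_dot * dh = 0.747 * 170.3
Q_evap = 127.21 kW

127.21


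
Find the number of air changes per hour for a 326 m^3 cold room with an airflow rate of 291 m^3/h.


ACH = flow / volume
ACH = 291 / 326
ACH = 0.893

0.893


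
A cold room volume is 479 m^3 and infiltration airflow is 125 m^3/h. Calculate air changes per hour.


ACH = flow / volume
ACH = 125 / 479
ACH = 0.261

0.261


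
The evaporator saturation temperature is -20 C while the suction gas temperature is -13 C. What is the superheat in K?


Superheat = T_suction - T_evap
Superheat = -13 - (-20)
Superheat = 7 K

7


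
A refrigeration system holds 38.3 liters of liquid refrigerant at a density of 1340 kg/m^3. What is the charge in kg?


Charge = V * rho / 1000
Charge = 38.3 * 1340 / 1000
Charge = 51.32 kg

51.32


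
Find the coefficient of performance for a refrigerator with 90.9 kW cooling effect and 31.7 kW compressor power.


COP = Q_evap / W
COP = 90.9 / 31.7
COP = 2.868

2.868


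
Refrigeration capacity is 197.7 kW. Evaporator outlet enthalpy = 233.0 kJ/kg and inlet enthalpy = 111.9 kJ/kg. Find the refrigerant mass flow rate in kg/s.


dh = 233.0 - 111.9 = 121.1 kJ/kg
m_dot = Q / dh = 197.7 / 121.1 = 1.6325 kg/s

1.6325


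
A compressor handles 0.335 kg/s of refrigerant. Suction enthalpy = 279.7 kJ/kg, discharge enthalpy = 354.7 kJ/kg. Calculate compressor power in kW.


dh = 354.7 - 279.7 = 75.0 kJ/kg
W = m_dot * dh = 0.335 * 75.0 = 25.13 kW

25.13


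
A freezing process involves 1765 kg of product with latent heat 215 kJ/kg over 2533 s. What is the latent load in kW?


Q_lat = m * h_fg / t
Q_lat = 1765 * 215 / 2533
Q_lat = 149.81 kW

149.81


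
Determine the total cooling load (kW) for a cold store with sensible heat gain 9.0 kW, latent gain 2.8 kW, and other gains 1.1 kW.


Q_total = Q_s + Q_l + Q_misc
Q_total = 9.0 + 2.8 + 1.1
Q_total = 12.9 kW

12.9


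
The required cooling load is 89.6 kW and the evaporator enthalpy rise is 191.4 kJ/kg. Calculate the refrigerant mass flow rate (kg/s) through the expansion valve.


m_dot = Q / dh
m_dot = 89.6 / 191.4
m_dot = 0.4681 kg/s

0.4681


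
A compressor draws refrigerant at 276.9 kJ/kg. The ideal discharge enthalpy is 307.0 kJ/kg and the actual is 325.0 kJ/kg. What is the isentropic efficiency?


dh_ideal = 307.0 - 276.9 = 30.1 kJ/kg
dh_actual = 325.0 - 276.9 = 48.1 kJ/kg
eta_s = dh_ideal / dh_actual = 30.1 / 48.1
eta_s = 0.6258

0.6258


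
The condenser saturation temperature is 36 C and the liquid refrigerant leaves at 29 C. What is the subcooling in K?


Subcooling = T_cond - T_liquid
Subcooling = 36 - 29
Subcooling = 7 K

7


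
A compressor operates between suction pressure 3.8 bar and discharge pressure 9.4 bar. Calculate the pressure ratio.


PR = P_high / P_low
PR = 9.4 / 3.8
PR = 2.474

2.474


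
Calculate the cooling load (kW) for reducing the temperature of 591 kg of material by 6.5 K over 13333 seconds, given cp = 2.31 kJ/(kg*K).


Q = m * cp * dT / t
Q = 591 * 2.31 * 6.5 / 13333
Q = 0.666 kW

0.666


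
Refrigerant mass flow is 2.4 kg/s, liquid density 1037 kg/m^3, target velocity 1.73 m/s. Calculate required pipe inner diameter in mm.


A = m_dot / (rho * v) = 2.4 / (1037 * 1.73) = 0.001337785185 m^2
d = sqrt(4*A/pi) * 1000
d = 41.3 mm

41.3


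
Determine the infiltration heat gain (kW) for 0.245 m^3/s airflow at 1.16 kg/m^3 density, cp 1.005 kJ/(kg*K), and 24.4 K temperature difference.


Q = V_dot * rho * cp * dT
Q = 0.245 * 1.16 * 1.005 * 24.4
Q = 6.969 kW

6.969


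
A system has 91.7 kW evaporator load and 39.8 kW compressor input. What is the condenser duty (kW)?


Q_cond = Q_evap + W
Q_cond = 91.7 + 39.8
Q_cond = 131.5 kW

131.5


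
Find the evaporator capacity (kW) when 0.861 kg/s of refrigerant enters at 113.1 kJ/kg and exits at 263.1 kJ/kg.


dh = 263.1 - 113.1 = 150.0 kJ/kg
Q_evap = m_dot * dh = 0.861 * 150.0
Q_evap = 129.15 kW

129.15


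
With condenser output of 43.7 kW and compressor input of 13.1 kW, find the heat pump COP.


COP_hp = Q_cond / W
COP_hp = 43.7 / 13.1
COP_hp = 3.336

3.336


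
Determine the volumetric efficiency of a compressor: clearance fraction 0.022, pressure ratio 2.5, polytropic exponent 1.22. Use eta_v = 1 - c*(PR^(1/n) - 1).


PR^(1/n) = 2.5^(1/1.22) = 2.11924094
eta_v = 1 - 0.022 * (2.11924094 - 1)
eta_v = 0.9754

0.9754


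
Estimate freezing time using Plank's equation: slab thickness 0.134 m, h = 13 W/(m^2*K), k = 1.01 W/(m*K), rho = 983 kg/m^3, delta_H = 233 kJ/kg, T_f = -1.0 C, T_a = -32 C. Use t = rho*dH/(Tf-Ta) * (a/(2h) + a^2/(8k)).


dT = -1.0 - (-32) = 31.0 K
term1 = a/(2h) = 0.134/(2*13) = 0.005153846154
term2 = a^2/(8k) = 0.134^2/(8*1.01) = 0.002222277228
t = rho*dH*1000/dT * (term1 + term2)
t = 983*233*1000/31.0 * (0.005153846154 + 0.002222277228)
t = 54497 s

54497


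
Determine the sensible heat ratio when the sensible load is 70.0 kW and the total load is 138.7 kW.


SHR = Q_sensible / Q_total
SHR = 70.0 / 138.7
SHR = 0.505

0.505


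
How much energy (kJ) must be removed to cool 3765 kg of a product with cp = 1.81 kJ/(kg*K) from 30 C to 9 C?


dT = 30 - (9) = 21 K
Q = m * cp * dT = 3765 * 1.81 * 21
Q = 143108 kJ

143108


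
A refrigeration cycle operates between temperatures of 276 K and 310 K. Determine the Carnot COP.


dT = 310 - 276 = 34 K
COP_carnot = T_cold / dT = 276 / 34
COP_carnot = 8.118

8.118


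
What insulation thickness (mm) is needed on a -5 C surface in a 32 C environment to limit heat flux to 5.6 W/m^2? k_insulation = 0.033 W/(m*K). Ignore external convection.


dT = 32 - (-5) = 37 K
thickness = k * dT / q_max * 1000
thickness = 0.033 * 37 / 5.6 * 1000
thickness = 218.0 mm

218.0


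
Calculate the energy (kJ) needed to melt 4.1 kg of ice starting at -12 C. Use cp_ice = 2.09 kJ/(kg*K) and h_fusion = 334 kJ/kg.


Sensible heat = cp * dT = 2.09 * 12 = 25.08 kJ/kg
Total per kg = 25.08 + 334 = 359.08 kJ/kg
Q = m * total = 4.1 * 359.08
Q = 1472.2 kJ

1472.2


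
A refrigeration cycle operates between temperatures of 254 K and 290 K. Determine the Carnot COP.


dT = 290 - 254 = 36 K
COP_carnot = T_cold / dT = 254 / 36
COP_carnot = 7.056

7.056


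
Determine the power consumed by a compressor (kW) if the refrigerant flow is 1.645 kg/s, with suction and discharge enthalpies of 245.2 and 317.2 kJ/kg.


dh = 317.2 - 245.2 = 72.0 kJ/kg
W = m_dot * dh = 1.645 * 72.0 = 118.44 kW

118.44


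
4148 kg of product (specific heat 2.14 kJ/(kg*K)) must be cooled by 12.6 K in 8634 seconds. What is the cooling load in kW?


Q = m * cp * dT / t
Q = 4148 * 2.14 * 12.6 / 8634
Q = 12.954 kW

12.954


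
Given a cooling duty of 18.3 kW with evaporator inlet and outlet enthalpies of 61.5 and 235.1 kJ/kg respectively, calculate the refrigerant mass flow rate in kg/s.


dh = 235.1 - 61.5 = 173.6 kJ/kg
m_dot = Q / dh = 18.3 / 173.6 = 0.1054 kg/s

0.1054
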